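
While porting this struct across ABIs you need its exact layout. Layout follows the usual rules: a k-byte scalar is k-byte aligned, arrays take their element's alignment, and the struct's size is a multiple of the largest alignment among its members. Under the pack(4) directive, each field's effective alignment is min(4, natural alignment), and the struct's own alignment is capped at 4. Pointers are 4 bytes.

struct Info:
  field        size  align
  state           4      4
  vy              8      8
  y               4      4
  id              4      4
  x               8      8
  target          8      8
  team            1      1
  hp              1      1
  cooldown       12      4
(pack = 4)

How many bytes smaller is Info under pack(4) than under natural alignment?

4

natural layout:
  0..4  state  (4B, 4-aligned)
  4..8  -- padding (4B)
  8..16  vy  (8B, 8-aligned)
  16..20  y  (4B, 4-aligned)
  20..24  id  (4B, 4-aligned)
  24..32  x  (8B, 8-aligned)
  32..40  target  (8B, 8-aligned)
  40..41  team  (1B, 1-aligned)
  41..42  hp  (1B, 1-aligned)
  42..44  -- padding (2B)
  44..56  cooldown  (12B, 4-aligned)
  sizeof = 56, alignof = 8
packed(4) layout:
  0..4  state  (4B, 4-aligned)
  4..12  vy  (8B, 4-aligned)
  12..16  y  (4B, 4-aligned)
  16..20  id  (4B, 4-aligned)
  20..28  x  (8B, 4-aligned)
  28..36  target  (8B, 4-aligned)
  36..37  team  (1B, 1-aligned)
  37..38  hp  (1B, 1-aligned)
  38..40  -- padding (2B)
  40..52  cooldown  (12B, 4-aligned)
  sizeof = 52, alignof = 4
56 − 52 = 4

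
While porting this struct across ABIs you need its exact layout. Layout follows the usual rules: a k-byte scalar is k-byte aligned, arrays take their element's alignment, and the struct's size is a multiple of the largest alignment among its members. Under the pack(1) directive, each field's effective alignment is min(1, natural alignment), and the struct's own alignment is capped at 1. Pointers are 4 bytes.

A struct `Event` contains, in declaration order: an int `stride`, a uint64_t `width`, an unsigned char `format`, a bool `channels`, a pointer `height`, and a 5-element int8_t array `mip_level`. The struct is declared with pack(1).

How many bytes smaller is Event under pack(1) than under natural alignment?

9

natural layout:
  @0: stride [4B, align 4] → 4
  +4 pad (align 8)
  @8: width [8B, align 8] → 16
  @16: format [1B, align 1] → 17
  @17: channels [1B, align 1] → 18
  +2 pad (align 4)
  @20: height [4B, align 4] → 24
  @24: mip_level [5B, align 1] → 29
  +3 tail pad (align 8)
  size 32, align 8
packed(1) layout:
  @0: stride [4B, align 1] → 4
  @4: width [8B, align 1] → 12
  @12: format [1B, align 1] → 13
  @13: channels [1B, align 1] → 14
  @14: height [4B, align 1] → 18
  @18: mip_level [5B, align 1] → 23
  size 23, align 1
32 − 23 = 9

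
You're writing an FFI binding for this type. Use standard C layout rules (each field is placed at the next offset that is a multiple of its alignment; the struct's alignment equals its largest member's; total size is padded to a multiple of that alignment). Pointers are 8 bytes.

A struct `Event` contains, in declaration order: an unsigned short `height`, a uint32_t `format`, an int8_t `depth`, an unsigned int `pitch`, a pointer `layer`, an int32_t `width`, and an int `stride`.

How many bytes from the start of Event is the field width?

24

@0: height [2B, align 2] → 2
+2 pad (align 4)
@4: format [4B, align 4] → 8
@8: depth [1B, align 1] → 9
+3 pad (align 4)
@12: pitch [4B, align 4] → 16
@16: layer [8B, align 8] → 24
@24: width [4B, align 4] → 28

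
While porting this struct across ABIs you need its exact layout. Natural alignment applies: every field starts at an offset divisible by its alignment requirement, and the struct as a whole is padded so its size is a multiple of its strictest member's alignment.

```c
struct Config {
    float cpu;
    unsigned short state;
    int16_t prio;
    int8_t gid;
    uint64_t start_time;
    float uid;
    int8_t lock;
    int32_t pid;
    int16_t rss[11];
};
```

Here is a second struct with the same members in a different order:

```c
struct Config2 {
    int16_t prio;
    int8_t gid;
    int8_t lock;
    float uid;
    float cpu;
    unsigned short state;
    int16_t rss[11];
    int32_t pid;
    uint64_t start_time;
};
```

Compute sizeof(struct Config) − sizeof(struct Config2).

16

0..4  cpu  (4B, 4-aligned)
4..6  state  (2B, 2-aligned)
6..8  prio  (2B, 2-aligned)
8..9  gid  (1B, 1-aligned)
9..16  -- padding (7B)
16..24  start_time  (8B, 8-aligned)
24..28  uid  (4B, 4-aligned)
28..29  lock  (1B, 1-aligned)
29..32  -- padding (3B)
32..36  pid  (4B, 4-aligned)
36..58  rss  (22B, 2-aligned)
58..64  -- tail padding (6B)
sizeof = 64, alignof = 8
— Config2 —
0..2  prio  (2B, 2-aligned)
2..3  gid  (1B, 1-aligned)
3..4  lock  (1B, 1-aligned)
4..8  uid  (4B, 4-aligned)
8..12  cpu  (4B, 4-aligned)
12..14  state  (2B, 2-aligned)
14..36  rss  (22B, 2-aligned)
36..40  pid  (4B, 4-aligned)
40..48  start_time  (8B, 8-aligned)
sizeof = 48, alignof = 8
64 − 48 = 16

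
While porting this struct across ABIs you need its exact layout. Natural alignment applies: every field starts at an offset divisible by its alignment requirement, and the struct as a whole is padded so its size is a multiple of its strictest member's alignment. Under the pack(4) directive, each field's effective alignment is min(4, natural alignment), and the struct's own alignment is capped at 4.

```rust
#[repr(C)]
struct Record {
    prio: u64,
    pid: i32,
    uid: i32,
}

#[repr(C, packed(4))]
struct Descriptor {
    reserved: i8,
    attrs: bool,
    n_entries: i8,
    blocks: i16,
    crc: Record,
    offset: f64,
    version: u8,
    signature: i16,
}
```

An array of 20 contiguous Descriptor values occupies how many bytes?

Record: 0..8  prio  (8B, 8-aligned); 8..12  pid  (4B, 4-aligned); 12..16  uid  (4B, 4-aligned); sizeof = 16, alignof = 8
0..1  reserved  (1B, 1-aligned)
1..2  attrs  (1B, 1-aligned)
2..3  n_entries  (1B, 1-aligned)
3..4  -- padding (1B)
4..6  blocks  (2B, 2-aligned)
6..8  -- padding (2B)
8..24  crc  (16B, 4-aligned)
24..32  offset  (8B, 4-aligned)
32..33  version  (1B, 1-aligned)
33..34  -- padding (1B)
34..36  signature  (2B, 2-aligned)
sizeof = 36, alignof = 4
array of 20: 20 × 36 = 720

720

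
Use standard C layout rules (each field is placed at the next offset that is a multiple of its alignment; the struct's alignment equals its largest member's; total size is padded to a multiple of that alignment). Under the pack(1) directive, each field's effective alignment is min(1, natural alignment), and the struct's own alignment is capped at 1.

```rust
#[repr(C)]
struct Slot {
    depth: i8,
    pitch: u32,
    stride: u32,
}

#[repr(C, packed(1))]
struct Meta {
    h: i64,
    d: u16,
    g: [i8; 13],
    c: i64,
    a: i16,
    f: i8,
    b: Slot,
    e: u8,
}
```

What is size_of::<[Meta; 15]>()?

Slot: 0..1  depth  (1B, 1-aligned); 1..4  -- padding (3B); 4..8  pitch  (4B, 4-aligned); 8..12  stride  (4B, 4-aligned); sizeof = 12, alignof = 4
0..8  h  (8B, 1-aligned)
8..10  d  (2B, 1-aligned)
10..23  g  (13B, 1-aligned)
23..31  c  (8B, 1-aligned)
31..33  a  (2B, 1-aligned)
33..34  f  (1B, 1-aligned)
34..46  b  (12B, 1-aligned)
46..47  e  (1B, 1-aligned)
sizeof = 47, alignof = 1
array of 15: 15 × 47 = 705

705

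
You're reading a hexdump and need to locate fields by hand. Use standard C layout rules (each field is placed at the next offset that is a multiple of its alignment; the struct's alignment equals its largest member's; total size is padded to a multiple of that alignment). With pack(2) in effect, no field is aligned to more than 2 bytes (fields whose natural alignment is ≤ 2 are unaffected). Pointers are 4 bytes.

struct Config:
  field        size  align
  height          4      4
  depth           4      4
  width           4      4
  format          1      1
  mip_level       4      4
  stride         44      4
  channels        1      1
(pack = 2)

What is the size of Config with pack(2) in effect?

height at 0 (size 4, align 2) → ends 4
depth at 4 (size 4, align 2) → ends 8
width at 8 (size 4, align 2) → ends 12
format at 12 (size 1, align 1) → ends 13
pad 1 to align 2 for mip_level
mip_level at 14 (size 4, align 2) → ends 18
stride at 18 (size 44, align 2) → ends 62
channels at 62 (size 1, align 1) → ends 63
tail pad 1 to reach multiple of 2
total 64 bytes, alignment 2

64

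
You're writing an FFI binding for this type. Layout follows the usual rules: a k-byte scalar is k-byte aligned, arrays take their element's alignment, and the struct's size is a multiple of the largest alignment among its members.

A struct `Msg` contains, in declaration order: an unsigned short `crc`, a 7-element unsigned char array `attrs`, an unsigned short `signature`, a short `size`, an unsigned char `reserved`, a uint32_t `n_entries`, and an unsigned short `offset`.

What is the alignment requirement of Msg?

member alignments: crc=2, attrs=1, signature=2, size=2, reserved=1, n_entries=4, offset=2
max = 4

4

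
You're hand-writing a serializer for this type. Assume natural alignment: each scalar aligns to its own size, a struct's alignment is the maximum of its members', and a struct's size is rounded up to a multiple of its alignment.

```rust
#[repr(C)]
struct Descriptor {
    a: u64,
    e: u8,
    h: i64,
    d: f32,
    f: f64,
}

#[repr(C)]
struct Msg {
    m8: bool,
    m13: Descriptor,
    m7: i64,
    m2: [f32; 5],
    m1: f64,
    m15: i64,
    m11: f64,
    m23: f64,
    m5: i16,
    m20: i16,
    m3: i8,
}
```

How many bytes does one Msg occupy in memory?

120

Descriptor: 0..8  a  (8B, 8-aligned); 8..9  e  (1B, 1-aligned); 9..16  -- padding (7B); 16..24  h  (8B, 8-aligned); 24..28  d  (4B, 4-aligned); 28..32  -- padding (4B); 32..40  f  (8B, 8-aligned); sizeof = 40, alignof = 8
0..1  m8  (1B, 1-aligned)
1..8  -- padding (7B)
8..48  m13  (40B, 8-aligned)
48..56  m7  (8B, 8-aligned)
56..76  m2  (20B, 4-aligned)
76..80  -- padding (4B)
80..88  m1  (8B, 8-aligned)
88..96  m15  (8B, 8-aligned)
96..104  m11  (8B, 8-aligned)
104..112  m23  (8B, 8-aligned)
112..114  m5  (2B, 2-aligned)
114..116  m20  (2B, 2-aligned)
116..117  m3  (1B, 1-aligned)
117..120  -- tail padding (3B)
sizeof = 120, alignof = 8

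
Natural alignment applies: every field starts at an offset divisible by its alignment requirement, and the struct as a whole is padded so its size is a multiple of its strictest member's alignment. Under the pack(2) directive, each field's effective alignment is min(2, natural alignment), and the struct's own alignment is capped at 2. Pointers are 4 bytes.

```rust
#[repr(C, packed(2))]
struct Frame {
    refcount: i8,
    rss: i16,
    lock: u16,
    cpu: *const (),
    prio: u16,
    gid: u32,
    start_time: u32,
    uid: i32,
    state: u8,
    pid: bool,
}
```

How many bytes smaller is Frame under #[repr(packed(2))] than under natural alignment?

6

natural layout:
  refcount at 0 (size 1, align 1) → ends 1
  pad 1 to align 2 for rss
  rss at 2 (size 2, align 2) → ends 4
  lock at 4 (size 2, align 2) → ends 6
  pad 2 to align 4 for cpu
  cpu at 8 (size 4, align 4) → ends 12
  prio at 12 (size 2, align 2) → ends 14
  pad 2 to align 4 for gid
  gid at 16 (size 4, align 4) → ends 20
  start_time at 20 (size 4, align 4) → ends 24
  uid at 24 (size 4, align 4) → ends 28
  state at 28 (size 1, align 1) → ends 29
  pid at 29 (size 1, align 1) → ends 30
  tail pad 2 to reach multiple of 4
  total 32 bytes, alignment 4
packed(2) layout:
  refcount at 0 (size 1, align 1) → ends 1
  pad 1 to align 2 for rss
  rss at 2 (size 2, align 2) → ends 4
  lock at 4 (size 2, align 2) → ends 6
  cpu at 6 (size 4, align 2) → ends 10
  prio at 10 (size 2, align 2) → ends 12
  gid at 12 (size 4, align 2) → ends 16
  start_time at 16 (size 4, align 2) → ends 20
  uid at 20 (size 4, align 2) → ends 24
  state at 24 (size 1, align 1) → ends 25
  pid at 25 (size 1, align 1) → ends 26
  total 26 bytes, alignment 2
32 − 26 = 6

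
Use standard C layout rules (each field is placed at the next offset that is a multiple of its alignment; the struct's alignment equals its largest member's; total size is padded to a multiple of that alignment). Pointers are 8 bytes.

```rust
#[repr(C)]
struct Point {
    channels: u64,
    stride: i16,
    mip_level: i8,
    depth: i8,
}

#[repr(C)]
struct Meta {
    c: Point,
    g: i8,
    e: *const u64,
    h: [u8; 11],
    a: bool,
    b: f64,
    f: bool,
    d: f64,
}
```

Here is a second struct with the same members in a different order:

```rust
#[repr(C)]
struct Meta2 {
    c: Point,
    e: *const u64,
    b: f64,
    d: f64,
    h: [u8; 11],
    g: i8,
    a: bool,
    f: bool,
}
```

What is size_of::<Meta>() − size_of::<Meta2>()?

16

Point: @0: channels [8B, align 8] → 8; @8: stride [2B, align 2] → 10; @10: mip_level [1B, align 1] → 11; @11: depth [1B, align 1] → 12; +4 tail pad (align 8); size 16, align 8
@0: c [16B, align 8] → 16
@16: g [1B, align 1] → 17
+7 pad (align 8)
@24: e [8B, align 8] → 32
@32: h [11B, align 1] → 43
@43: a [1B, align 1] → 44
+4 pad (align 8)
@48: b [8B, align 8] → 56
@56: f [1B, align 1] → 57
+7 pad (align 8)
@64: d [8B, align 8] → 72
size 72, align 8
— Meta2 —
@0: c [16B, align 8] → 16
@16: e [8B, align 8] → 24
@24: b [8B, align 8] → 32
@32: d [8B, align 8] → 40
@40: h [11B, align 1] → 51
@51: g [1B, align 1] → 52
@52: a [1B, align 1] → 53
@53: f [1B, align 1] → 54
+2 tail pad (align 8)
size 56, align 8
72 − 56 = 16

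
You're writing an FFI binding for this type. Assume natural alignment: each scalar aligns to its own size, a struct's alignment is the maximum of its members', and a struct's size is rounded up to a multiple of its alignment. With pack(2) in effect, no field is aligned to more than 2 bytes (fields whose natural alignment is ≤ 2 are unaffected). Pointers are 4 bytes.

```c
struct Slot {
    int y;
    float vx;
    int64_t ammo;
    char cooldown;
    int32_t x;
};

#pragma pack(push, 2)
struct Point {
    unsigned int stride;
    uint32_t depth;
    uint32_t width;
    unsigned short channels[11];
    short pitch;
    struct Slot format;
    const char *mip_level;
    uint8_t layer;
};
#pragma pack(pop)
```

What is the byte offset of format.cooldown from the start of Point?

52

Slot: y at 0 (size 4, align 4) → ends 4; vx at 4 (size 4, align 4) → ends 8; ammo at 8 (size 8, align 8) → ends 16; cooldown at 16 (size 1, align 1) → ends 17; pad 3 to align 4 for x; x at 20 (size 4, align 4) → ends 24; total 24 bytes, alignment 8
stride at 0 (size 4, align 2) → ends 4
depth at 4 (size 4, align 2) → ends 8
width at 8 (size 4, align 2) → ends 12
channels at 12 (size 22, align 2) → ends 34
pitch at 34 (size 2, align 2) → ends 36
format at 36 (size 24, align 2) → ends 60
within Slot: cooldown at 16
36 + 16 = 52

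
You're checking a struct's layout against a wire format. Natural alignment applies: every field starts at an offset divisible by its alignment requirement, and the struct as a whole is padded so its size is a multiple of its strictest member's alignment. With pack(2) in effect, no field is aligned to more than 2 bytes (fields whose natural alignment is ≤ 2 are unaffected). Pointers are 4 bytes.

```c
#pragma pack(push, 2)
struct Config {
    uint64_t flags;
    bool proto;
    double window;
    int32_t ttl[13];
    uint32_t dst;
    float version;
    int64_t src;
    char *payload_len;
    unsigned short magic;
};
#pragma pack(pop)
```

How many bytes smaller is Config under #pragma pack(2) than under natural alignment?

natural layout:
  flags at 0 (size 8, align 8) → ends 8
  proto at 8 (size 1, align 1) → ends 9
  pad 7 to align 8 for window
  window at 16 (size 8, align 8) → ends 24
  ttl at 24 (size 52, align 4) → ends 76
  dst at 76 (size 4, align 4) → ends 80
  version at 80 (size 4, align 4) → ends 84
  pad 4 to align 8 for src
  src at 88 (size 8, align 8) → ends 96
  payload_len at 96 (size 4, align 4) → ends 100
  magic at 100 (size 2, align 2) → ends 102
  tail pad 2 to reach multiple of 8
  total 104 bytes, alignment 8
packed(2) layout:
  flags at 0 (size 8, align 2) → ends 8
  proto at 8 (size 1, align 1) → ends 9
  pad 1 to align 2 for window
  window at 10 (size 8, align 2) → ends 18
  ttl at 18 (size 52, align 2) → ends 70
  dst at 70 (size 4, align 2) → ends 74
  version at 74 (size 4, align 2) → ends 78
  src at 78 (size 8, align 2) → ends 86
  payload_len at 86 (size 4, align 2) → ends 90
  magic at 90 (size 2, align 2) → ends 92
  total 92 bytes, alignment 2
104 − 92 = 12

12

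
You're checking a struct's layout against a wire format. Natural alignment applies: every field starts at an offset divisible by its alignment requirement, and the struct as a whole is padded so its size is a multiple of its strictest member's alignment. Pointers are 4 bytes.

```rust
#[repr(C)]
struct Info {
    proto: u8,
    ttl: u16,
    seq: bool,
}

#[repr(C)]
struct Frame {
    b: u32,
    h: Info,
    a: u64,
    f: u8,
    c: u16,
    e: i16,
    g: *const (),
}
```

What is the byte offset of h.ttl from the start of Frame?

Info: proto at 0 (size 1, align 1) → ends 1; pad 1 to align 2 for ttl; ttl at 2 (size 2, align 2) → ends 4; seq at 4 (size 1, align 1) → ends 5; tail pad 1 to reach multiple of 2; total 6 bytes, alignment 2
b at 0 (size 4, align 4) → ends 4
h at 4 (size 6, align 2) → ends 10
within Info: ttl at 2
4 + 2 = 6

6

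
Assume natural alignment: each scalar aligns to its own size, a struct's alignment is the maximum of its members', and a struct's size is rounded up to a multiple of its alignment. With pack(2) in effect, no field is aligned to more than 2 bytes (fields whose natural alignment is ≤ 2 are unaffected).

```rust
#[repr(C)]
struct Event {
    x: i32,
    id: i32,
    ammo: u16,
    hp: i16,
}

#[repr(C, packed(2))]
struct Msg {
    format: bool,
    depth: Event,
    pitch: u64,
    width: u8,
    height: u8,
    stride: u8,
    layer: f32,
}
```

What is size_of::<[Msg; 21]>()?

630

Event: x at 0 (size 4, align 4) → ends 4; id at 4 (size 4, align 4) → ends 8; ammo at 8 (size 2, align 2) → ends 10; hp at 10 (size 2, align 2) → ends 12; total 12 bytes, alignment 4
format at 0 (size 1, align 1) → ends 1
pad 1 to align 2 for depth
depth at 2 (size 12, align 2) → ends 14
pitch at 14 (size 8, align 2) → ends 22
width at 22 (size 1, align 1) → ends 23
height at 23 (size 1, align 1) → ends 24
stride at 24 (size 1, align 1) → ends 25
pad 1 to align 2 for layer
layer at 26 (size 4, align 2) → ends 30
total 30 bytes, alignment 2
array of 21: 21 × 30 = 630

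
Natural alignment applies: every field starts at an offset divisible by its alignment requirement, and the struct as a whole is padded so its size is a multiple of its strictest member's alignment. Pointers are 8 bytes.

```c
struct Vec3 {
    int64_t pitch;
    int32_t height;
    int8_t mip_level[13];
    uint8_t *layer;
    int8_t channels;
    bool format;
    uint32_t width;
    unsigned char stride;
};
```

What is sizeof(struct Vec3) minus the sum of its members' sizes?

16

pitch at 0 (size 8, align 8) → ends 8
height at 8 (size 4, align 4) → ends 12
mip_level at 12 (size 13, align 1) → ends 25
pad 7 to align 8 for layer
layer at 32 (size 8, align 8) → ends 40
channels at 40 (size 1, align 1) → ends 41
format at 41 (size 1, align 1) → ends 42
pad 2 to align 4 for width
width at 44 (size 4, align 4) → ends 48
stride at 48 (size 1, align 1) → ends 49
tail pad 7 to reach multiple of 8
total 56 bytes, alignment 8
data bytes 40, size 56 → padding 16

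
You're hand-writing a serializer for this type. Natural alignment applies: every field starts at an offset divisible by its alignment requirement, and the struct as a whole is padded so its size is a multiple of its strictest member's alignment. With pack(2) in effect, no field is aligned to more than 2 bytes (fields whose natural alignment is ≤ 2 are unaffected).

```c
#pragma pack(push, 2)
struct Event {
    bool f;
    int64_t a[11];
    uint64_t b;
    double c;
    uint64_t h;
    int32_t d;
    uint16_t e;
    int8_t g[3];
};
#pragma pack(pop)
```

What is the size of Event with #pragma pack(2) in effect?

0..1  f  (1B, 1-aligned)
1..2  -- padding (1B)
2..90  a  (88B, 2-aligned)
90..98  b  (8B, 2-aligned)
98..106  c  (8B, 2-aligned)
106..114  h  (8B, 2-aligned)
114..118  d  (4B, 2-aligned)
118..120  e  (2B, 2-aligned)
120..123  g  (3B, 1-aligned)
123..124  -- tail padding (1B)
sizeof = 124, alignof = 2

124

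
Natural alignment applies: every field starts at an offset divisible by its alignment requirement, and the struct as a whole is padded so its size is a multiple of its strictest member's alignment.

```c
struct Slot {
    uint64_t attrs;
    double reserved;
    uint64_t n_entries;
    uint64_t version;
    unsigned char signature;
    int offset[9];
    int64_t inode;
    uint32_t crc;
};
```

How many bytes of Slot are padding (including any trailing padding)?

attrs at 0 (size 8, align 8) → ends 8
reserved at 8 (size 8, align 8) → ends 16
n_entries at 16 (size 8, align 8) → ends 24
version at 24 (size 8, align 8) → ends 32
signature at 32 (size 1, align 1) → ends 33
pad 3 to align 4 for offset
offset at 36 (size 36, align 4) → ends 72
inode at 72 (size 8, align 8) → ends 80
crc at 80 (size 4, align 4) → ends 84
tail pad 4 to reach multiple of 8
total 88 bytes, alignment 8
data bytes 81, size 88 → padding 7

7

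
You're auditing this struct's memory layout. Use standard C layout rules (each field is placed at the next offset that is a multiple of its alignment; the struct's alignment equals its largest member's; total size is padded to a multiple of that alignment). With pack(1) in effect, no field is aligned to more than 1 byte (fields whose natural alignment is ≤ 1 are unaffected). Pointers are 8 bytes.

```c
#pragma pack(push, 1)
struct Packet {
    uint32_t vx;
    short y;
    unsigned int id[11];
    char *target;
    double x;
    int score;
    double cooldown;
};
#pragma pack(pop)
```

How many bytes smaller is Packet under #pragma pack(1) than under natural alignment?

10

natural layout:
  vx at 0 (size 4, align 4) → ends 4
  y at 4 (size 2, align 2) → ends 6
  pad 2 to align 4 for id
  id at 8 (size 44, align 4) → ends 52
  pad 4 to align 8 for target
  target at 56 (size 8, align 8) → ends 64
  x at 64 (size 8, align 8) → ends 72
  score at 72 (size 4, align 4) → ends 76
  pad 4 to align 8 for cooldown
  cooldown at 80 (size 8, align 8) → ends 88
  total 88 bytes, alignment 8
packed(1) layout:
  vx at 0 (size 4, align 1) → ends 4
  y at 4 (size 2, align 1) → ends 6
  id at 6 (size 44, align 1) → ends 50
  target at 50 (size 8, align 1) → ends 58
  x at 58 (size 8, align 1) → ends 66
  score at 66 (size 4, align 1) → ends 70
  cooldown at 70 (size 8, align 1) → ends 78
  total 78 bytes, alignment 1
88 − 78 = 10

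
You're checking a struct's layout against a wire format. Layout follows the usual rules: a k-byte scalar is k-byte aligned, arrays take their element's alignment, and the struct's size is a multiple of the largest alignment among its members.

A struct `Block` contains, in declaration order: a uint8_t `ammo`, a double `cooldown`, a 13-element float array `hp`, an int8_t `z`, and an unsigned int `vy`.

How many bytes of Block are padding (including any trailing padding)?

ammo at 0 (size 1, align 1) → ends 1
pad 7 to align 8 for cooldown
cooldown at 8 (size 8, align 8) → ends 16
hp at 16 (size 52, align 4) → ends 68
z at 68 (size 1, align 1) → ends 69
pad 3 to align 4 for vy
vy at 72 (size 4, align 4) → ends 76
tail pad 4 to reach multiple of 8
total 80 bytes, alignment 8
data bytes 66, size 80 → padding 14

14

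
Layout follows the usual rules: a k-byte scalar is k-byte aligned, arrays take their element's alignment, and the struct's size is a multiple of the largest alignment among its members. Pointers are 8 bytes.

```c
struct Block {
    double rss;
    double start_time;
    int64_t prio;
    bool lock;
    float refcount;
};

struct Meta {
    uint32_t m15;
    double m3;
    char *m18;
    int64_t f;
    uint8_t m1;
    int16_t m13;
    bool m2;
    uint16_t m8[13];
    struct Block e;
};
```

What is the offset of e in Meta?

Block: @0: rss [8B, align 8] → 8; @8: start_time [8B, align 8] → 16; @16: prio [8B, align 8] → 24; @24: lock [1B, align 1] → 25; +3 pad (align 4); @28: refcount [4B, align 4] → 32; size 32, align 8
@0: m15 [4B, align 4] → 4
+4 pad (align 8)
@8: m3 [8B, align 8] → 16
@16: m18 [8B, align 8] → 24
@24: f [8B, align 8] → 32
@32: m1 [1B, align 1] → 33
+1 pad (align 2)
@34: m13 [2B, align 2] → 36
@36: m2 [1B, align 1] → 37
+1 pad (align 2)
@38: m8 [26B, align 2] → 64
@64: e [32B, align 8] → 96

64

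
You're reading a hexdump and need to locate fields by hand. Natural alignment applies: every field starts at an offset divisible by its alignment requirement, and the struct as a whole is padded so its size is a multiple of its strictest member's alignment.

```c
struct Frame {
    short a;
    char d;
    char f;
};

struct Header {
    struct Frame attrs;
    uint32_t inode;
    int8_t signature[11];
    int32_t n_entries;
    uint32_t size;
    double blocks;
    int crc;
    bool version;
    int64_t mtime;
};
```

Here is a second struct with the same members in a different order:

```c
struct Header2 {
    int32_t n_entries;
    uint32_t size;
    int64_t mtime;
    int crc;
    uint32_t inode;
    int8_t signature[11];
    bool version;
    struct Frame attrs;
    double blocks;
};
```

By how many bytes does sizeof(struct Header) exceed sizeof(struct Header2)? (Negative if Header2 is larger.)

8

Frame: a at 0 (size 2, align 2) → ends 2; d at 2 (size 1, align 1) → ends 3; f at 3 (size 1, align 1) → ends 4; total 4 bytes, alignment 2
attrs at 0 (size 4, align 2) → ends 4
inode at 4 (size 4, align 4) → ends 8
signature at 8 (size 11, align 1) → ends 19
pad 1 to align 4 for n_entries
n_entries at 20 (size 4, align 4) → ends 24
size at 24 (size 4, align 4) → ends 28
pad 4 to align 8 for blocks
blocks at 32 (size 8, align 8) → ends 40
crc at 40 (size 4, align 4) → ends 44
version at 44 (size 1, align 1) → ends 45
pad 3 to align 8 for mtime
mtime at 48 (size 8, align 8) → ends 56
total 56 bytes, alignment 8
— Header2 —
n_entries at 0 (size 4, align 4) → ends 4
size at 4 (size 4, align 4) → ends 8
mtime at 8 (size 8, align 8) → ends 16
crc at 16 (size 4, align 4) → ends 20
inode at 20 (size 4, align 4) → ends 24
signature at 24 (size 11, align 1) → ends 35
version at 35 (size 1, align 1) → ends 36
attrs at 36 (size 4, align 2) → ends 40
blocks at 40 (size 8, align 8) → ends 48
total 48 bytes, alignment 8
56 − 48 = 8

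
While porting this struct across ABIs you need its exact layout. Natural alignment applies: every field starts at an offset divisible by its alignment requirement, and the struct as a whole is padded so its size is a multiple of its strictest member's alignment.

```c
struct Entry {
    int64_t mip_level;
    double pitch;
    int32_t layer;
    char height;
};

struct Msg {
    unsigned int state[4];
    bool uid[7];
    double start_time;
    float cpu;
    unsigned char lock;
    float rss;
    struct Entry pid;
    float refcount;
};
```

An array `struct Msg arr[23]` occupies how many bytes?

1840

Entry: mip_level at 0 (size 8, align 8) → ends 8; pitch at 8 (size 8, align 8) → ends 16; layer at 16 (size 4, align 4) → ends 20; height at 20 (size 1, align 1) → ends 21; tail pad 3 to reach multiple of 8; total 24 bytes, alignment 8
state at 0 (size 16, align 4) → ends 16
uid at 16 (size 7, align 1) → ends 23
pad 1 to align 8 for start_time
start_time at 24 (size 8, align 8) → ends 32
cpu at 32 (size 4, align 4) → ends 36
lock at 36 (size 1, align 1) → ends 37
pad 3 to align 4 for rss
rss at 40 (size 4, align 4) → ends 44
pad 4 to align 8 for pid
pid at 48 (size 24, align 8) → ends 72
refcount at 72 (size 4, align 4) → ends 76
tail pad 4 to reach multiple of 8
total 80 bytes, alignment 8
array of 23: 23 × 80 = 1840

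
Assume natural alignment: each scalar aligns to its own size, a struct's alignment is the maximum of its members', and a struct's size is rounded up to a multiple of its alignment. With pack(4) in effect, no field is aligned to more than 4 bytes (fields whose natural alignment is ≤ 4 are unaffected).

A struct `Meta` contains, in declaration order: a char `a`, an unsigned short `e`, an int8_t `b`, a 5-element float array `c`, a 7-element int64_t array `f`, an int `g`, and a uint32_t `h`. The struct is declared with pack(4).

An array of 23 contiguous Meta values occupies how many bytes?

2116

0..1  a  (1B, 1-aligned)
1..2  -- padding (1B)
2..4  e  (2B, 2-aligned)
4..5  b  (1B, 1-aligned)
5..8  -- padding (3B)
8..28  c  (20B, 4-aligned)
28..84  f  (56B, 4-aligned)
84..88  g  (4B, 4-aligned)
88..92  h  (4B, 4-aligned)
sizeof = 92, alignof = 4
array of 23: 23 × 92 = 2116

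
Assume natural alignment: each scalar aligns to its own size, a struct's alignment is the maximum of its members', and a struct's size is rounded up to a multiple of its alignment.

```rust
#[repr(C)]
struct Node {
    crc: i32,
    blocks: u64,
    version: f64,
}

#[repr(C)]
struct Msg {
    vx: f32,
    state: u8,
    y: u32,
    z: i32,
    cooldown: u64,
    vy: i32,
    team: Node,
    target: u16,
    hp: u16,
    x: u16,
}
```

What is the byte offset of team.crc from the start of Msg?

Node: 0..4  crc  (4B, 4-aligned); 4..8  -- padding (4B); 8..16  blocks  (8B, 8-aligned); 16..24  version  (8B, 8-aligned); sizeof = 24, alignof = 8
0..4  vx  (4B, 4-aligned)
4..5  state  (1B, 1-aligned)
5..8  -- padding (3B)
8..12  y  (4B, 4-aligned)
12..16  z  (4B, 4-aligned)
16..24  cooldown  (8B, 8-aligned)
24..28  vy  (4B, 4-aligned)
28..32  -- padding (4B)
32..56  team  (24B, 8-aligned)
within Node: crc at 0
32 + 0 = 32

32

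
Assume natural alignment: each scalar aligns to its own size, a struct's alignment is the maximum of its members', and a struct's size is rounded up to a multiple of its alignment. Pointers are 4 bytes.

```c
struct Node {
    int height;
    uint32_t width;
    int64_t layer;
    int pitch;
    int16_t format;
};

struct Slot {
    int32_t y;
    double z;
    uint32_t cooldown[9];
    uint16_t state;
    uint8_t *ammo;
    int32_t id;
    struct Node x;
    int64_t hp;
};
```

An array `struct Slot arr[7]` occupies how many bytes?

Node: height at 0 (size 4, align 4) → ends 4; width at 4 (size 4, align 4) → ends 8; layer at 8 (size 8, align 8) → ends 16; pitch at 16 (size 4, align 4) → ends 20; format at 20 (size 2, align 2) → ends 22; tail pad 2 to reach multiple of 8; total 24 bytes, alignment 8
y at 0 (size 4, align 4) → ends 4
pad 4 to align 8 for z
z at 8 (size 8, align 8) → ends 16
cooldown at 16 (size 36, align 4) → ends 52
state at 52 (size 2, align 2) → ends 54
pad 2 to align 4 for ammo
ammo at 56 (size 4, align 4) → ends 60
id at 60 (size 4, align 4) → ends 64
x at 64 (size 24, align 8) → ends 88
hp at 88 (size 8, align 8) → ends 96
total 96 bytes, alignment 8
array of 7: 7 × 96 = 672

672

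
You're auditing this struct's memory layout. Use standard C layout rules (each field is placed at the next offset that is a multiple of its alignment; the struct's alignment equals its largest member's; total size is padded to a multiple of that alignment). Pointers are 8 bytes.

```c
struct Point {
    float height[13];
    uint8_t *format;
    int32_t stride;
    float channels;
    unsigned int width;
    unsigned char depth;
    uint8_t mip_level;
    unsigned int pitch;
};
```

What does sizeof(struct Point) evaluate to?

88 bytes

@0: height [52B, align 4] → 52
+4 pad (align 8)
@56: format [8B, align 8] → 64
@64: stride [4B, align 4] → 68
@68: channels [4B, align 4] → 72
@72: width [4B, align 4] → 76
@76: depth [1B, align 1] → 77
@77: mip_level [1B, align 1] → 78
+2 pad (align 4)
@80: pitch [4B, align 4] → 84
+4 tail pad (align 8)
size 88, align 8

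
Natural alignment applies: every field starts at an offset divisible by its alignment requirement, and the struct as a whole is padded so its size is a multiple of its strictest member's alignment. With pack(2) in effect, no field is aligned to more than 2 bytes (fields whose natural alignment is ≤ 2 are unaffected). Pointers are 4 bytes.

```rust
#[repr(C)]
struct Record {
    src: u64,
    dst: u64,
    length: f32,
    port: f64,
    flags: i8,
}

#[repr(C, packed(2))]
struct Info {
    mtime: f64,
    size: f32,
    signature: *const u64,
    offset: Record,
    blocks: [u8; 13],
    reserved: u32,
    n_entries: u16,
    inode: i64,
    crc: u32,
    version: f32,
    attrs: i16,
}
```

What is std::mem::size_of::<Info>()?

94 bytes

Record: @0: src [8B, align 8] → 8; @8: dst [8B, align 8] → 16; @16: length [4B, align 4] → 20; +4 pad (align 8); @24: port [8B, align 8] → 32; @32: flags [1B, align 1] → 33; +7 tail pad (align 8); size 40, align 8
@0: mtime [8B, align 2] → 8
@8: size [4B, align 2] → 12
@12: signature [4B, align 2] → 16
@16: offset [40B, align 2] → 56
@56: blocks [13B, align 1] → 69
+1 pad (align 2)
@70: reserved [4B, align 2] → 74
@74: n_entries [2B, align 2] → 76
@76: inode [8B, align 2] → 84
@84: crc [4B, align 2] → 88
@88: version [4B, align 2] → 92
@92: attrs [2B, align 2] → 94
size 94, align 2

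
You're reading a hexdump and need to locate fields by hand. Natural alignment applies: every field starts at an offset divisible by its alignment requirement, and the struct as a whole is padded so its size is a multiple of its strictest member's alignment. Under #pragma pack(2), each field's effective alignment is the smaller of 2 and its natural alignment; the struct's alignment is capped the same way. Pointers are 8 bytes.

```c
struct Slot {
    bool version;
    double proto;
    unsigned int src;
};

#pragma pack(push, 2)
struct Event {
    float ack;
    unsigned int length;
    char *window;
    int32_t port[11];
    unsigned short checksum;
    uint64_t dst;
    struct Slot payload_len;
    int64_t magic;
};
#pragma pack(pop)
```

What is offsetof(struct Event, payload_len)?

70

Slot: 0..1  version  (1B, 1-aligned); 1..8  -- padding (7B); 8..16  proto  (8B, 8-aligned); 16..20  src  (4B, 4-aligned); 20..24  -- tail padding (4B); sizeof = 24, alignof = 8
0..4  ack  (4B, 2-aligned)
4..8  length  (4B, 2-aligned)
8..16  window  (8B, 2-aligned)
16..60  port  (44B, 2-aligned)
60..62  checksum  (2B, 2-aligned)
62..70  dst  (8B, 2-aligned)
70..94  payload_len  (24B, 2-aligned)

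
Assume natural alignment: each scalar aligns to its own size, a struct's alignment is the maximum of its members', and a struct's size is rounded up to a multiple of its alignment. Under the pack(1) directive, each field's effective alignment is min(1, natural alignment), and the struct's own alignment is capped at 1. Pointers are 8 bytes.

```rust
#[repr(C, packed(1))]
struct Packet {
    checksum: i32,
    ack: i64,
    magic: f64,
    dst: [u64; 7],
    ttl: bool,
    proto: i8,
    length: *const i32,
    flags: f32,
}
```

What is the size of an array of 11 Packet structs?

990

@0: checksum [4B, align 1] → 4
@4: ack [8B, align 1] → 12
@12: magic [8B, align 1] → 20
@20: dst [56B, align 1] → 76
@76: ttl [1B, align 1] → 77
@77: proto [1B, align 1] → 78
@78: length [8B, align 1] → 86
@86: flags [4B, align 1] → 90
size 90, align 1
array of 11: 11 × 90 = 990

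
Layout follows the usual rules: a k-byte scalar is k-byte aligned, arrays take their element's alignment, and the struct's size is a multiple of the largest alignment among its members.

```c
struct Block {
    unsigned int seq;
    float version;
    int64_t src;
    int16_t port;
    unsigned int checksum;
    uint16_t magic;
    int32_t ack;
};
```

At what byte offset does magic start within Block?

24

0..4  seq  (4B, 4-aligned)
4..8  version  (4B, 4-aligned)
8..16  src  (8B, 8-aligned)
16..18  port  (2B, 2-aligned)
18..20  -- padding (2B)
20..24  checksum  (4B, 4-aligned)
24..26  magic  (2B, 2-aligned)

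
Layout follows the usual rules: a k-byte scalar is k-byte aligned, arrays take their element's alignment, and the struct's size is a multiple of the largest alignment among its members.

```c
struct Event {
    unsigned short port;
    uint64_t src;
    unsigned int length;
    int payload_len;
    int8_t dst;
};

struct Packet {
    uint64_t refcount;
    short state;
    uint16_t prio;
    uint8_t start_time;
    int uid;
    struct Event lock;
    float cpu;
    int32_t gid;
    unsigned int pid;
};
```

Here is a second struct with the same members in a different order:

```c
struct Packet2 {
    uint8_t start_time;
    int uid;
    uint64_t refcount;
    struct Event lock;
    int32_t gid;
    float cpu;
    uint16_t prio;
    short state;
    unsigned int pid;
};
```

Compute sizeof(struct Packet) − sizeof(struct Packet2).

Event: 0..2  port  (2B, 2-aligned); 2..8  -- padding (6B); 8..16  src  (8B, 8-aligned); 16..20  length  (4B, 4-aligned); 20..24  payload_len  (4B, 4-aligned); 24..25  dst  (1B, 1-aligned); 25..32  -- tail padding (7B); sizeof = 32, alignof = 8
0..8  refcount  (8B, 8-aligned)
8..10  state  (2B, 2-aligned)
10..12  prio  (2B, 2-aligned)
12..13  start_time  (1B, 1-aligned)
13..16  -- padding (3B)
16..20  uid  (4B, 4-aligned)
20..24  -- padding (4B)
24..56  lock  (32B, 8-aligned)
56..60  cpu  (4B, 4-aligned)
60..64  gid  (4B, 4-aligned)
64..68  pid  (4B, 4-aligned)
68..72  -- tail padding (4B)
sizeof = 72, alignof = 8
— Packet2 —
0..1  start_time  (1B, 1-aligned)
1..4  -- padding (3B)
4..8  uid  (4B, 4-aligned)
8..16  refcount  (8B, 8-aligned)
16..48  lock  (32B, 8-aligned)
48..52  gid  (4B, 4-aligned)
52..56  cpu  (4B, 4-aligned)
56..58  prio  (2B, 2-aligned)
58..60  state  (2B, 2-aligned)
60..64  pid  (4B, 4-aligned)
sizeof = 64, alignof = 8
72 − 64 = 8

8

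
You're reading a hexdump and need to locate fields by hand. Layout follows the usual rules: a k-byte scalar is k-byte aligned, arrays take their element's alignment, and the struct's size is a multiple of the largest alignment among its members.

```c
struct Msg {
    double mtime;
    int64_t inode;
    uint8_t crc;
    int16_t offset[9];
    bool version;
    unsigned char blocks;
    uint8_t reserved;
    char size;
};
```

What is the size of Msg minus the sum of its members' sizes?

mtime at 0 (size 8, align 8) → ends 8
inode at 8 (size 8, align 8) → ends 16
crc at 16 (size 1, align 1) → ends 17
pad 1 to align 2 for offset
offset at 18 (size 18, align 2) → ends 36
version at 36 (size 1, align 1) → ends 37
blocks at 37 (size 1, align 1) → ends 38
reserved at 38 (size 1, align 1) → ends 39
size at 39 (size 1, align 1) → ends 40
total 40 bytes, alignment 8
data bytes 39, size 40 → padding 1

1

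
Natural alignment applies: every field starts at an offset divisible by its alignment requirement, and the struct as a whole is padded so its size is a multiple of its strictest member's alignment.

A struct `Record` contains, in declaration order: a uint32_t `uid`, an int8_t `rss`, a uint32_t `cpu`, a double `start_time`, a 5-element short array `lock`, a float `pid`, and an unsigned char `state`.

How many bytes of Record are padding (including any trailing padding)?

@0: uid [4B, align 4] → 4
@4: rss [1B, align 1] → 5
+3 pad (align 4)
@8: cpu [4B, align 4] → 12
+4 pad (align 8)
@16: start_time [8B, align 8] → 24
@24: lock [10B, align 2] → 34
+2 pad (align 4)
@36: pid [4B, align 4] → 40
@40: state [1B, align 1] → 41
+7 tail pad (align 8)
size 48, align 8
data bytes 32, size 48 → padding 16

16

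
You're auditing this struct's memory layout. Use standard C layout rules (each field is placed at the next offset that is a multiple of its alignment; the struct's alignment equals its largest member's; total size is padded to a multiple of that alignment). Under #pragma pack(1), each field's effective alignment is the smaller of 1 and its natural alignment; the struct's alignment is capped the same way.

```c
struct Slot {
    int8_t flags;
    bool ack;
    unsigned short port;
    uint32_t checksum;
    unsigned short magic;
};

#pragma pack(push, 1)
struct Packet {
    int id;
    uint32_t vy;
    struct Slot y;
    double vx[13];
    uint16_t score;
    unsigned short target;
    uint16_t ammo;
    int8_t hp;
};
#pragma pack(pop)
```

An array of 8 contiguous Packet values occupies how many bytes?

1048

Slot: @0: flags [1B, align 1] → 1; @1: ack [1B, align 1] → 2; @2: port [2B, align 2] → 4; @4: checksum [4B, align 4] → 8; @8: magic [2B, align 2] → 10; +2 tail pad (align 4); size 12, align 4
@0: id [4B, align 1] → 4
@4: vy [4B, align 1] → 8
@8: y [12B, align 1] → 20
@20: vx [104B, align 1] → 124
@124: score [2B, align 1] → 126
@126: target [2B, align 1] → 128
@128: ammo [2B, align 1] → 130
@130: hp [1B, align 1] → 131
size 131, align 1
array of 8: 8 × 131 = 1048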